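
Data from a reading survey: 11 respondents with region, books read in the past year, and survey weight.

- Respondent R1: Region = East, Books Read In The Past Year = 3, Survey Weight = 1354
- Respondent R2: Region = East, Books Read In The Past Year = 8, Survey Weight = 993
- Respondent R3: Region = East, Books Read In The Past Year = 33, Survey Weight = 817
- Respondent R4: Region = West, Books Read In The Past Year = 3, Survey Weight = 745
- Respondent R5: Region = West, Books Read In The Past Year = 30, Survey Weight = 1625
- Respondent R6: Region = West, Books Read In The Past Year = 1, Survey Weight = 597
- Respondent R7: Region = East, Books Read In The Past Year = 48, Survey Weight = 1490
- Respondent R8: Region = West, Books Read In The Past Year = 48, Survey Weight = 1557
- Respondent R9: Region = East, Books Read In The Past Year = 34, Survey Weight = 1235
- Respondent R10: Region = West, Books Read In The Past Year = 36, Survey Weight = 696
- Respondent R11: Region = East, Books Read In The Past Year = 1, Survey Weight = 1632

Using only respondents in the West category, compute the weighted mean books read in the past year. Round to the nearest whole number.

29

West rows: R4, R5, R6, R8, R10
Weighted sum = 3×745 + 30×1625 + 1×597 + 48×1557 + 36×696
  = 151374
Sum of weights = 745 + 1625 + 597 + 1557 + 696 = 5220
Weighted mean = 151374 / 5220 = 28.998851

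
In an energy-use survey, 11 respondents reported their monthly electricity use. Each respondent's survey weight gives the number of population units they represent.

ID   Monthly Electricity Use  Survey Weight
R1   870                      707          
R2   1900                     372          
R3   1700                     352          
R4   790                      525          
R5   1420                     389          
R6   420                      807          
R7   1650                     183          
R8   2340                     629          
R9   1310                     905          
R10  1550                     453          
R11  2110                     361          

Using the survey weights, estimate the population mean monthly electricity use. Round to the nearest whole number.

1346

Weighted sum = 870×707 + 1900×372 + 1700×352 + 790×525 + 1420×389 + 420×807 + 1650×183 + 2340×629 + 1310×905 + 1550×453 + 2110×361
  = 615090 + 706800 + 598400 + 414750 + 552380 + 338940 + 301950 + 1471860 + 1185550 + 702150 + 761710 = 7649580
Sum of weights = 707 + 372 + 352 + 525 + 389 + 807 + 183 + 629 + 905 + 453 + 361 = 5683
Weighted mean = 7649580 / 5683 = 1346.0461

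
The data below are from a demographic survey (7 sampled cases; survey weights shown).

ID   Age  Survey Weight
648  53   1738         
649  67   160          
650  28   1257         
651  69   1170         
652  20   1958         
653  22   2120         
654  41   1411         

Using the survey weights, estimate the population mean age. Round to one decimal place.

36.9

Weighted sum = 362411
Sum of weights = 1738 + 160 + 1257 + 1170 + 1958 + 2120 + 1411 = 9814
Weighted mean = 362411 / 9814 = 36.92796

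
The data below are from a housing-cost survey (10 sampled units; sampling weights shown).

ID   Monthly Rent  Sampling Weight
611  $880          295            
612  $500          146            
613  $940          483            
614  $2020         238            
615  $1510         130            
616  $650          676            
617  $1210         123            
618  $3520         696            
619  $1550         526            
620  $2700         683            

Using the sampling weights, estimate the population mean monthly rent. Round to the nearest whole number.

Weighted sum = 880×295 + 500×146 + 940×483 + 2020×238 + 1510×130 + 650×676 + 1210×123 + 3520×696 + 1550×526 + 2700×683
  = 259600 + 73000 + 454020 + 480760 + 196300 + 439400 + 148830 + 2449920 + 815300 + 1844100 = 7161230
Sum of weights = 295 + 146 + 483 + 238 + 130 + 676 + 123 + 696 + 526 + 683 = 3996
Weighted mean = 7161230 / 3996 = 1792.0996

1792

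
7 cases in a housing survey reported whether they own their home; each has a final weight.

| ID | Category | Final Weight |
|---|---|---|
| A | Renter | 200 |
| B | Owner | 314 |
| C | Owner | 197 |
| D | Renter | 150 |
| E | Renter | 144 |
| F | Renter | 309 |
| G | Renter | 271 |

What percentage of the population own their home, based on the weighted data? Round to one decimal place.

32.2

Sum of weights for 'Owner' = 314 + 197 = 511
Total weight = 200 + 314 + 197 + 150 + 144 + 309 + 271 = 1585
Weighted proportion = 511 / 1585 = 0.32239748 → 32.239748%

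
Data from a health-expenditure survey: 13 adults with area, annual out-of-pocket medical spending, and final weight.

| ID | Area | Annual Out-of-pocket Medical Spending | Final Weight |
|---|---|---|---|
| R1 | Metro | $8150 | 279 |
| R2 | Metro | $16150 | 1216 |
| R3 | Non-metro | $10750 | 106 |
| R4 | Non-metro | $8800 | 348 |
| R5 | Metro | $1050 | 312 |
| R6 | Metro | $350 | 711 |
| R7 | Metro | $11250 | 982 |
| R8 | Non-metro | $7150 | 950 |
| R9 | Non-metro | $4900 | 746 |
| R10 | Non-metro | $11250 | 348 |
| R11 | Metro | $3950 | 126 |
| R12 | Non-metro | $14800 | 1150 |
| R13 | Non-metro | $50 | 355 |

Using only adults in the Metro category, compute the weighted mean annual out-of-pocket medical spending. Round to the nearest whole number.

9386

Metro rows: R1, R2, R5, R6, R7, R11
Weighted sum = 8150×279 + 16150×1216 + 1050×312 + 350×711 + 11250×982 + 3950×126
  = 2273850 + 19638400 + 327600 + 248850 + 11047500 + 497700 = 34033900
Sum of weights = 3626
Weighted mean = 34033900 / 3626 = 9386.0728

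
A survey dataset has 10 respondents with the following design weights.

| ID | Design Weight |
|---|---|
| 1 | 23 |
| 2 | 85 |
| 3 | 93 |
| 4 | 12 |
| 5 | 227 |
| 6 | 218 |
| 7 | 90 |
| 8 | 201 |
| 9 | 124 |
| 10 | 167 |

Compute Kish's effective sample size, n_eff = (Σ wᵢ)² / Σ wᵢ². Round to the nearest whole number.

7

Σ wᵢ = 1240
Σ wᵢ² = 529 + 7225 + 8649 + 144 + 51529 + 47524 + 8100 + 40401 + 15376 + 27889 = 207366
n_eff = 1240² / 207366 = 1537600 / 207366 = 7.4149089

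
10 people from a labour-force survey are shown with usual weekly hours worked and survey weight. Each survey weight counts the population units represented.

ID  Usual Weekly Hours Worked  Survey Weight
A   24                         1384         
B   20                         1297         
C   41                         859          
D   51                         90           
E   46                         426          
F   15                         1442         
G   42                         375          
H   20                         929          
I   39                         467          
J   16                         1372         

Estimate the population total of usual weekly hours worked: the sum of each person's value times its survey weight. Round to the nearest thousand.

Weighted total = 214686

215000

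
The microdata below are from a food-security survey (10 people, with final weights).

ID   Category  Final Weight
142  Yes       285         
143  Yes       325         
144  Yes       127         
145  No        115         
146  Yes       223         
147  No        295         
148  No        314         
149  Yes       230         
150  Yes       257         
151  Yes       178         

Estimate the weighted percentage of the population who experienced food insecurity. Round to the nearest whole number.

Sum of weights for 'Yes' = 285 + 325 + 127 + 223 + 230 + 257 + 178 = 1625
Total weight = 285 + 325 + 127 + 115 + 223 + 295 + 314 + 230 + 257 + 178 = 2349
Weighted proportion = 1625 / 2349 = 0.69178374 → 69.178374%

69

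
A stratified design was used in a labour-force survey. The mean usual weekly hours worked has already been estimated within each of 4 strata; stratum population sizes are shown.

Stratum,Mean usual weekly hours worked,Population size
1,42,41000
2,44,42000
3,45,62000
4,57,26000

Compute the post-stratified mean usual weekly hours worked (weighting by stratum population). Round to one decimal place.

Σ Nₕ·x̄ₕ = 42×41000 + 44×42000 + 45×62000 + 57×26000
  = 1722000 + 1848000 + 2790000 + 1482000 = 7842000
Σ Nₕ = 41000 + 42000 + 62000 + 26000 = 171000
Overall mean = 7842000 / 171000 = 45.859649

45.9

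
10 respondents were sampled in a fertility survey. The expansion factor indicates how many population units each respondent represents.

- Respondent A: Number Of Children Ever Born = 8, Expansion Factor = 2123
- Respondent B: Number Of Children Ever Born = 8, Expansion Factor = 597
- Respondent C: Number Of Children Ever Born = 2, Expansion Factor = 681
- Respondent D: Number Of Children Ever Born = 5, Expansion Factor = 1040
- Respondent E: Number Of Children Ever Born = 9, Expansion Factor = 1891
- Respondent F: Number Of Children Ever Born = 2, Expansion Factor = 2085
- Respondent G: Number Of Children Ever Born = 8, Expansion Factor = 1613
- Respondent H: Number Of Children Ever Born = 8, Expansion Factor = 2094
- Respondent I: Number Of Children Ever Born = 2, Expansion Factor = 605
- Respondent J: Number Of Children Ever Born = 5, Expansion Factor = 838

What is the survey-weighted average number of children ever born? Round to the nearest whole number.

Weighted sum = 8×2123 + 8×597 + 2×681 + 5×1040 + 9×1891 + 2×2085 + 8×1613 + 8×2094 + 2×605 + 5×838
  = 16984 + 4776 + 1362 + 5200 + 17019 + 4170 + 12904 + 16752 + 1210 + 4190 = 84567
Sum of weights = 2123 + 597 + 681 + 1040 + 1891 + 2085 + 1613 + 2094 + 605 + 838 = 13567
Weighted mean = 84567 / 13567 = 6.2332867

6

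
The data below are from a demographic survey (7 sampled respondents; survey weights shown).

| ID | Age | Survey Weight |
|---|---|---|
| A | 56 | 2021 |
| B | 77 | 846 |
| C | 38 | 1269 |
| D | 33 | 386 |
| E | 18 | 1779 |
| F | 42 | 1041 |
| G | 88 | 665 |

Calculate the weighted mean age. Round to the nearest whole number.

47

Weighted sum = 56×2021 + 77×846 + 38×1269 + 33×386 + 18×1779 + 42×1041 + 88×665
  = 113176 + 65142 + 48222 + 12738 + 32022 + 43722 + 58520 = 373542
Sum of weights = 2021 + 846 + 1269 + 386 + 1779 + 1041 + 665 = 8007
Weighted mean = 373542 / 8007 = 46.65193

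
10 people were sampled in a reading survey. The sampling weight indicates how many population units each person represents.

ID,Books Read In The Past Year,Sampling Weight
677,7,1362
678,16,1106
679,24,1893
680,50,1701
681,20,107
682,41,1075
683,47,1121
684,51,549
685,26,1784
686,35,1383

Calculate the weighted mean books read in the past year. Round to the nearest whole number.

Weighted sum = 7×1362 + 16×1106 + 24×1893 + 50×1701 + 20×107 + 41×1075 + 47×1121 + 51×549 + 26×1784 + 35×1383
  = 379402
Sum of weights = 1362 + 1106 + 1893 + 1701 + 107 + 1075 + 1121 + 549 + 1784 + 1383 = 12081
Weighted mean = 379402 / 12081 = 31.404851

31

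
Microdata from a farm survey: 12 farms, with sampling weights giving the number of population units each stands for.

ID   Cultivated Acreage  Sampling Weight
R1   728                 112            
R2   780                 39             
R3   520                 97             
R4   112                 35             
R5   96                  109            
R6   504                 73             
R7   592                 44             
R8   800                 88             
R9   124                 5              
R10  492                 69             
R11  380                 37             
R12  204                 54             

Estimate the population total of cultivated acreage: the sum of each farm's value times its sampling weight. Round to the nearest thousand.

Weighted total = 728×112 + 780×39 + 520×97 + 112×35 + 96×109 + 504×73 + 592×44 + 800×88 + 124×5 + 492×69 + 380×37 + 204×54
  = 81536 + 30420 + 50440 + 3920 + 10464 + 36792 + 26048 + 70400 + 620 + 33948 + 14060 + 11016 = 369664

370000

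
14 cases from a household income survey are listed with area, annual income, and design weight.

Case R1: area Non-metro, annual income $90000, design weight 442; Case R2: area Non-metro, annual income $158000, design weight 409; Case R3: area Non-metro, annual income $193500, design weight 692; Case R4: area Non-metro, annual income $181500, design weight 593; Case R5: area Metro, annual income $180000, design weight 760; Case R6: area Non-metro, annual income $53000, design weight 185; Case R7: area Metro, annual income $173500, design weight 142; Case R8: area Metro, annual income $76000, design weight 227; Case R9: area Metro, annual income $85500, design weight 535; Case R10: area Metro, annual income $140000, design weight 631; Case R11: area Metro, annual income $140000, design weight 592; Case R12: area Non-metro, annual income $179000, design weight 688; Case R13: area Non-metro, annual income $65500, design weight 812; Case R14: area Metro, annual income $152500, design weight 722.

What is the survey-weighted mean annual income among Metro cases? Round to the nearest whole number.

Metro rows: R5, R7, R8, R9, R10, R11, R14
Weighted sum = 180000×760 + 173500×142 + 76000×227 + 85500×535 + 140000×631 + 140000×592 + 152500×722
  = 136800000 + 24637000 + 17252000 + 45742500 + 88340000 + 82880000 + 110105000 = 505756500
Sum of weights = 760 + 142 + 227 + 535 + 631 + 592 + 722 = 3609
Weighted mean = 505756500 / 3609 = 140137.57

140138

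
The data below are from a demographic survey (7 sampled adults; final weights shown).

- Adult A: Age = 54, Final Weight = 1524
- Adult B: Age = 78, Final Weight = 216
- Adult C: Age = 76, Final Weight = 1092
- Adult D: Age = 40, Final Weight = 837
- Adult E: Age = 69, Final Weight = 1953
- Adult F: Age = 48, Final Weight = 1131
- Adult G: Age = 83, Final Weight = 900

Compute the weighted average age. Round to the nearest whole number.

Weighted sum = 54×1524 + 78×216 + 76×1092 + 40×837 + 69×1953 + 48×1131 + 83×900
  = 479361
Sum of weights = 7653
Weighted mean = 479361 / 7653 = 62.637005

63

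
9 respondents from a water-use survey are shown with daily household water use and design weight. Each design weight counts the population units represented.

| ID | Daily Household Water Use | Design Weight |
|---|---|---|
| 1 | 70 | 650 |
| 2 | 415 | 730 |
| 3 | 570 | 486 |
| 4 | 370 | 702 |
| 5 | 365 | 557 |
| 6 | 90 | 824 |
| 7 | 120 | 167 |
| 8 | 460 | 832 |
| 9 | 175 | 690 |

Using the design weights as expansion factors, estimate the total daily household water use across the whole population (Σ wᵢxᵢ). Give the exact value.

Weighted total = 70×650 + 415×730 + 570×486 + 370×702 + 365×557 + 90×824 + 120×167 + 460×832 + 175×690
  = 45500 + 302950 + 277020 + 259740 + 203305 + 74160 + 20040 + 382720 + 120750 = 1686185

1686185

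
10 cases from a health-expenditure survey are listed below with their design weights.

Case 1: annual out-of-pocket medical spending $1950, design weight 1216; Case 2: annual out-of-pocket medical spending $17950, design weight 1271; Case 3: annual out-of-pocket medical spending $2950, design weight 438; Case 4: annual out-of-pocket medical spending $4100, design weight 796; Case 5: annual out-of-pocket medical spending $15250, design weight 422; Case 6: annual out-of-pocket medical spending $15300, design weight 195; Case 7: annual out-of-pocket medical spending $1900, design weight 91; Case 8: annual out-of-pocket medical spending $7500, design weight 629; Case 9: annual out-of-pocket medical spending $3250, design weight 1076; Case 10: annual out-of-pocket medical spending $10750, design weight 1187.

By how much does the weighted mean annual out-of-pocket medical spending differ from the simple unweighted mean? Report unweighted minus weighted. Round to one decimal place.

Unweighted sum = 1950 + 17950 + 2950 + 4100 + 15250 + 15300 + 1900 + 7500 + 3250 + 10750 = 80900
Unweighted mean = 80900 / 10 = 8090
Weighted sum = 1950×1216 + 17950×1271 + 2950×438 + 4100×796 + 15250×422 + 15300×195 + 1900×91 + 7500×629 + 3250×1076 + 10750×1187
  = 60308000
Sum of weights = 1216 + 1271 + 438 + 796 + 422 + 195 + 91 + 629 + 1076 + 1187 = 7321
Weighted mean = 60308000 / 7321 = 8237.6724
Difference (unweighted minus weighted) = -147.67245

-147.7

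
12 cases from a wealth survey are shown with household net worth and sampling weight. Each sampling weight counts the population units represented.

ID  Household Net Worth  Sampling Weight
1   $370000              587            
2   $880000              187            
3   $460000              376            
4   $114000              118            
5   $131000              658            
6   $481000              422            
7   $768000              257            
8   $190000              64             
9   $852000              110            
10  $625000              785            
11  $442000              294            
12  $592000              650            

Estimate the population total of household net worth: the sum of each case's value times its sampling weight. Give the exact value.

2165971000

Weighted total = 370000×587 + 880000×187 + 460000×376 + 114000×118 + 131000×658 + 481000×422 + 768000×257 + 190000×64 + 852000×110 + 625000×785 + 442000×294 + 592000×650
  = 217190000 + 164560000 + 172960000 + 13452000 + 86198000 + 202982000 + 197376000 + 12160000 + 93720000 + 490625000 + 129948000 + 384800000 = 2165971000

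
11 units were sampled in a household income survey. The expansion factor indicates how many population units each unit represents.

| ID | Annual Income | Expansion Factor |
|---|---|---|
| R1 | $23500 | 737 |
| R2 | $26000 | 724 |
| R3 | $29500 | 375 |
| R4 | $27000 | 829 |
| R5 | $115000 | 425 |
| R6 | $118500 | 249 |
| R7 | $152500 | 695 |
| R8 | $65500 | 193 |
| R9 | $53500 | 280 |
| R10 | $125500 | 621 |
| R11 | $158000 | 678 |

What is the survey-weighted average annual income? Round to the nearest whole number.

80372

Weighted sum = 23500×737 + 26000×724 + 29500×375 + 27000×829 + 115000×425 + 118500×249 + 152500×695 + 65500×193 + 53500×280 + 125500×621 + 158000×678
  = 17319500 + 18824000 + 11062500 + 22383000 + 48875000 + 29506500 + 105987500 + 12641500 + 14980000 + 77935500 + 107124000 = 466639000
Sum of weights = 5806
Weighted mean = 466639000 / 5806 = 80371.857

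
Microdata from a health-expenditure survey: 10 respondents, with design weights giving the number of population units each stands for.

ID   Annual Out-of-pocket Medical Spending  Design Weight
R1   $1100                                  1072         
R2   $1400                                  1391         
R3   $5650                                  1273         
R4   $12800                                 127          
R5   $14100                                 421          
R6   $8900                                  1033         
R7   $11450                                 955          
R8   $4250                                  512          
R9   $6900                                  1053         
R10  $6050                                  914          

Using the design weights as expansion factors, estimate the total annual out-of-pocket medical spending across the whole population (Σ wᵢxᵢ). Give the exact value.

52980600

Weighted total = 52980600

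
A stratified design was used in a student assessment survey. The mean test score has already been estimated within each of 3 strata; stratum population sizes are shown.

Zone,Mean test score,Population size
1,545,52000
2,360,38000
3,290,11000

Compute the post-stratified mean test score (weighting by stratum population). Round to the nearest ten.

450

Σ Nₕ·x̄ₕ = 545×52000 + 360×38000 + 290×11000
  = 28340000 + 13680000 + 3190000 = 45210000
Σ Nₕ = 52000 + 38000 + 11000 = 101000
Overall mean = 45210000 / 101000 = 447.62376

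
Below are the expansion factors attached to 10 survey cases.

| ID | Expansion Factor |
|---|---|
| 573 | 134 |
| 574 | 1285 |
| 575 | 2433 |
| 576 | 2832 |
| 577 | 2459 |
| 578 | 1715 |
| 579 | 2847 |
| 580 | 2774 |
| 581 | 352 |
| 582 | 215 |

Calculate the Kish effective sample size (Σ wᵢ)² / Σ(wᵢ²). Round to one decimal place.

7.2

Σ wᵢ = 134 + 1285 + 2433 + 2832 + 2459 + 1715 + 2847 + 2774 + 352 + 215 = 17046
Σ wᵢ² = 17956 + 1651225 + 5919489 + 8020224 + 6046681 + 2941225 + 8105409 + 7695076 + 123904 + 46225 = 40567414
n_eff = 17046² / 40567414 = 290566116 / 40567414 = 7.1625496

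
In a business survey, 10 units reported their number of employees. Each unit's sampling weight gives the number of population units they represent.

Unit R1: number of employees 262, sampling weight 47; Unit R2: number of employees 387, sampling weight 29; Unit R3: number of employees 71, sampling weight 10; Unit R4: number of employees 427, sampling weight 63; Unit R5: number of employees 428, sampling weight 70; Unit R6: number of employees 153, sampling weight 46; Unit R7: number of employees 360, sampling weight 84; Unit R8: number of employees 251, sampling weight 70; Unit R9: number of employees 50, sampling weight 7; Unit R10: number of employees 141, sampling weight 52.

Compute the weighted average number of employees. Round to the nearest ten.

Weighted sum = 262×47 + 387×29 + 71×10 + 427×63 + 428×70 + 153×46 + 360×84 + 251×70 + 50×7 + 141×52
  = 143638
Sum of weights = 478
Weighted mean = 143638 / 478 = 300.49791

300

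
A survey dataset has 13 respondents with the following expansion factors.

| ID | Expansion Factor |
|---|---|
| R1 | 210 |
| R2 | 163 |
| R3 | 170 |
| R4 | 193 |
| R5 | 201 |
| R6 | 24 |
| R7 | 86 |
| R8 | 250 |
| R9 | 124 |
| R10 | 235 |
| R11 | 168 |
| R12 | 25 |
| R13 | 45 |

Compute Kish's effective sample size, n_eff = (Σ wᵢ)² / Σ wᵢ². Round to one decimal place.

10.3

Σ wᵢ = 1894
Σ wᵢ² = 349166
n_eff = 1894² / 349166 = 3587236 / 349166 = 10.273727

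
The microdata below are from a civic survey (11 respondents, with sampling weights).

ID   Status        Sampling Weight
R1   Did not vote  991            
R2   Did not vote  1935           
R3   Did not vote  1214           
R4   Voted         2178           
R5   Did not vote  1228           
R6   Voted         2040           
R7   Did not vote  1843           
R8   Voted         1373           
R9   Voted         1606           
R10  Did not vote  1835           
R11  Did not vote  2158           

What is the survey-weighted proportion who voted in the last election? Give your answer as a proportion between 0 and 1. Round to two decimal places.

Sum of weights for 'Voted' = 2178 + 2040 + 1373 + 1606 = 7197
Total weight = 18401
Weighted proportion = 7197 / 18401 = 0.39112005

0.39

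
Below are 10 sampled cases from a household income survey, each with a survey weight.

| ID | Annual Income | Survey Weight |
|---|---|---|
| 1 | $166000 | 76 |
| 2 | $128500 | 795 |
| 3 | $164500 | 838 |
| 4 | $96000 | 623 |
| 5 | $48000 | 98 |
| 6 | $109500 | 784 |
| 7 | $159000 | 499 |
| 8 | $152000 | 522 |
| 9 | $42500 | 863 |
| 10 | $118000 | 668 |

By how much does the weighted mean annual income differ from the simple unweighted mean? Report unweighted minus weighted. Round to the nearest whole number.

958

Unweighted sum = 166000 + 128500 + 164500 + 96000 + 48000 + 109500 + 159000 + 152000 + 42500 + 118000 = 1184000
Unweighted mean = 1184000 / 10 = 118400
Weighted sum = 677171000
Sum of weights = 76 + 795 + 838 + 623 + 98 + 784 + 499 + 522 + 863 + 668 = 5766
Weighted mean = 677171000 / 5766 = 117442.07
Difference (unweighted minus weighted) = 957.92577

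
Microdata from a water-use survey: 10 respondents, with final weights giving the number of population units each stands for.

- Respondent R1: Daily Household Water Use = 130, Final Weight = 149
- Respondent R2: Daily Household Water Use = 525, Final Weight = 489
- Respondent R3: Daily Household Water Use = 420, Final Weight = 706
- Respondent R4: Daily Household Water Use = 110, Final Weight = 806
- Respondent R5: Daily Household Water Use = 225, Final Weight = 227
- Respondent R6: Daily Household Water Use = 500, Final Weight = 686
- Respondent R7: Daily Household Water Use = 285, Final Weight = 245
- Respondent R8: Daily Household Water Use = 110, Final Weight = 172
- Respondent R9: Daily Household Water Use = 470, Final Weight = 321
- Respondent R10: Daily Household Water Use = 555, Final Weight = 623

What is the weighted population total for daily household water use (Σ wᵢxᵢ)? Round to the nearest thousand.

1641000

Weighted total = 130×149 + 525×489 + 420×706 + 110×806 + 225×227 + 500×686 + 285×245 + 110×172 + 470×321 + 555×623
  = 19370 + 256725 + 296520 + 88660 + 51075 + 343000 + 69825 + 18920 + 150870 + 345765 = 1640730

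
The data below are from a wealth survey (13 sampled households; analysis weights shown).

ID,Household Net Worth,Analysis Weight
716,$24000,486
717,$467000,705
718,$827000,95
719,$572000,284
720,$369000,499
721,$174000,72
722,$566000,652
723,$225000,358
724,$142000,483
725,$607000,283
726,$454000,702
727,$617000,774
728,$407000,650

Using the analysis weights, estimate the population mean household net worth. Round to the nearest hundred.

Weighted sum = 2529336000
Sum of weights = 6043
Weighted mean = 2529336000 / 6043 = 418556.35

418600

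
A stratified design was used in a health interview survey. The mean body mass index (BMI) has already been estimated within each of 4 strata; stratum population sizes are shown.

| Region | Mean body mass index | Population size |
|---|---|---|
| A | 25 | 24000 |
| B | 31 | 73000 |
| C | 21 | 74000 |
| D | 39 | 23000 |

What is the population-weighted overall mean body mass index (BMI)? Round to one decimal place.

Σ Nₕ·x̄ₕ = 25×24000 + 31×73000 + 21×74000 + 39×23000
  = 5314000
Σ Nₕ = 24000 + 73000 + 74000 + 23000 = 194000
Overall mean = 5314000 / 194000 = 27.391753

27.4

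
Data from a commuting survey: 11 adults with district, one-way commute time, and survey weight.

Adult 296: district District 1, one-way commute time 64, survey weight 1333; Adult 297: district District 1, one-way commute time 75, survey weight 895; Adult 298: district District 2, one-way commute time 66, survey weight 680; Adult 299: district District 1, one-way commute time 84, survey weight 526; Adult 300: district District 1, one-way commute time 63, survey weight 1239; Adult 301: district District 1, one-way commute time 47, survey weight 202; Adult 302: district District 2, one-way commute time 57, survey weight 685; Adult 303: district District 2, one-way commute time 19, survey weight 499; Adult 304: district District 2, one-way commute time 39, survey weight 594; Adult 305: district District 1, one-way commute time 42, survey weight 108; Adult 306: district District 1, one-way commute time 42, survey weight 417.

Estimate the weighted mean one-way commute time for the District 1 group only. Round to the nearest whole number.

65

District 1 rows: 296, 297, 299, 300, 301, 305, 306
Weighted sum = 64×1333 + 75×895 + 84×526 + 63×1239 + 47×202 + 42×108 + 42×417
  = 85312 + 67125 + 44184 + 78057 + 9494 + 4536 + 17514 = 306222
Sum of weights = 1333 + 895 + 526 + 1239 + 202 + 108 + 417 = 4720
Weighted mean = 306222 / 4720 = 64.877542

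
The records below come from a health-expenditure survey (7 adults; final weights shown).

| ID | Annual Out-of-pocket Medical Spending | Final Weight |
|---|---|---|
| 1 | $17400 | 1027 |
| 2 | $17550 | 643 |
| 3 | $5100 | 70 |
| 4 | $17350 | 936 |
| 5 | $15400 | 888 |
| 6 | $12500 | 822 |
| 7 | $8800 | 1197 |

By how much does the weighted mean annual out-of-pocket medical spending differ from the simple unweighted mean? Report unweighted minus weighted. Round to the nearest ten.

-930

Unweighted sum = 17400 + 17550 + 5100 + 17350 + 15400 + 12500 + 8800 = 94100
Unweighted mean = 94100 / 7 = 13442.857
Weighted sum = 17400×1027 + 17550×643 + 5100×70 + 17350×936 + 15400×888 + 12500×822 + 8800×1197
  = 17869800 + 11284650 + 357000 + 16239600 + 13675200 + 10275000 + 10533600 = 80234850
Sum of weights = 1027 + 643 + 70 + 936 + 888 + 822 + 1197 = 5583
Weighted mean = 80234850 / 5583 = 14371.279
Difference (unweighted minus weighted) = -928.42174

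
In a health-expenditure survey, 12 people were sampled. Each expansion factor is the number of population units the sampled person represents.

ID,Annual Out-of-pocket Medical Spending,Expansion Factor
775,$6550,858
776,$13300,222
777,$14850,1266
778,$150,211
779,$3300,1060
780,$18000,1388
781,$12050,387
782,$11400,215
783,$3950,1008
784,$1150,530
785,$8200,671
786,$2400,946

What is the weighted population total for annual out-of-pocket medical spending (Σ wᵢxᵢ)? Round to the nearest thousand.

Weighted total = 6550×858 + 13300×222 + 14850×1266 + 150×211 + 3300×1060 + 18000×1388 + 12050×387 + 11400×215 + 3950×1008 + 1150×530 + 8200×671 + 2400×946
  = 5619900 + 2952600 + 18800100 + 31650 + 3498000 + 24984000 + 4663350 + 2451000 + 3981600 + 609500 + 5502200 + 2270400 = 75364300

75364000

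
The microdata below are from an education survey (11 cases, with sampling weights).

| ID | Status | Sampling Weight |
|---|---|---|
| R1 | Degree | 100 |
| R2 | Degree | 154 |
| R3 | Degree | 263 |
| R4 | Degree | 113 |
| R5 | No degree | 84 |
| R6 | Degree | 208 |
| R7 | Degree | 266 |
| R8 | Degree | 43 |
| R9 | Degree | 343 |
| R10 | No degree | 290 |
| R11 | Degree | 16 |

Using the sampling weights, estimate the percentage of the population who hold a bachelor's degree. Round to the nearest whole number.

80

Sum of weights for 'Degree' = 100 + 154 + 263 + 113 + 208 + 266 + 43 + 343 + 16 = 1506
Total weight = 100 + 154 + 263 + 113 + 84 + 208 + 266 + 43 + 343 + 290 + 16 = 1880
Weighted proportion = 1506 / 1880 = 0.80106383 → 80.106383%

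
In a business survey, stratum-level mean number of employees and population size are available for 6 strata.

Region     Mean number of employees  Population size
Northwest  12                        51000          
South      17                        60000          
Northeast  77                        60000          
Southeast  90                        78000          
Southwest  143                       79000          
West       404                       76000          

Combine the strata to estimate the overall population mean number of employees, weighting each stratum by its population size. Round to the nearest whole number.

137

Σ Nₕ·x̄ₕ = 12×51000 + 17×60000 + 77×60000 + 90×78000 + 143×79000 + 404×76000
  = 612000 + 1020000 + 4620000 + 7020000 + 11297000 + 30704000 = 55273000
Σ Nₕ = 404000
Overall mean = 55273000 / 404000 = 136.81436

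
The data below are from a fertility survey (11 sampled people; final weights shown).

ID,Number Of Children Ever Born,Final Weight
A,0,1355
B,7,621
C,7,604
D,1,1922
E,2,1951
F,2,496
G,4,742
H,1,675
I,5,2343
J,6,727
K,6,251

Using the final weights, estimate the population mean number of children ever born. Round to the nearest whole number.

Weighted sum = 0×1355 + 7×621 + 7×604 + 1×1922 + 2×1951 + 2×496 + 4×742 + 1×675 + 5×2343 + 6×727 + 6×251
  = 0 + 4347 + 4228 + 1922 + 3902 + 992 + 2968 + 675 + 11715 + 4362 + 1506 = 36617
Sum of weights = 1355 + 621 + 604 + 1922 + 1951 + 496 + 742 + 675 + 2343 + 727 + 251 = 11687
Weighted mean = 36617 / 11687 = 3.1331394

3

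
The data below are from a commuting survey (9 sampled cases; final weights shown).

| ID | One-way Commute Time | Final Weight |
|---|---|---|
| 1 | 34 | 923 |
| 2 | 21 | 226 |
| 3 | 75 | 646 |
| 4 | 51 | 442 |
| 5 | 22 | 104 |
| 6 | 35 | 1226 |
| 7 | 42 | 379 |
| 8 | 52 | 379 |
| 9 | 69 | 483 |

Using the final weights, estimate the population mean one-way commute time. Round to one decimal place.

46.0

Weighted sum = 34×923 + 21×226 + 75×646 + 51×442 + 22×104 + 35×1226 + 42×379 + 52×379 + 69×483
  = 31382 + 4746 + 48450 + 22542 + 2288 + 42910 + 15918 + 19708 + 33327 = 221271
Sum of weights = 4808
Weighted mean = 221271 / 4808 = 46.021423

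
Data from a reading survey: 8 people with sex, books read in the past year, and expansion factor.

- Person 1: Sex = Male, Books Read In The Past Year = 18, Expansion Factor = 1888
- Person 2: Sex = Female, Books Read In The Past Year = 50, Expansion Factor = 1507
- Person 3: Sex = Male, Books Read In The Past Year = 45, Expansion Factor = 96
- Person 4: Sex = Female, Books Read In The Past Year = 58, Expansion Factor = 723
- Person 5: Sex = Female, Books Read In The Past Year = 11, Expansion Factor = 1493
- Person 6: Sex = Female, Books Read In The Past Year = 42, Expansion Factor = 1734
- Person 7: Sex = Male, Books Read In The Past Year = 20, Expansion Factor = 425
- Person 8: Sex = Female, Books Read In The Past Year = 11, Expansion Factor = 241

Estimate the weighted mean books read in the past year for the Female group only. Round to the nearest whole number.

Female rows: 2, 4, 5, 6, 8
Weighted sum = 50×1507 + 58×723 + 11×1493 + 42×1734 + 11×241
  = 75350 + 41934 + 16423 + 72828 + 2651 = 209186
Sum of weights = 1507 + 723 + 1493 + 1734 + 241 = 5698
Weighted mean = 209186 / 5698 = 36.71218

37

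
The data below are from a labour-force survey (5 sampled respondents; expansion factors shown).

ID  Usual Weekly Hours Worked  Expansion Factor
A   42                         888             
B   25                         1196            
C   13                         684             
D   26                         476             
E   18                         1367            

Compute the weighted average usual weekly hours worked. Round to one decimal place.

24.5

Weighted sum = 42×888 + 25×1196 + 13×684 + 26×476 + 18×1367
  = 37296 + 29900 + 8892 + 12376 + 24606 = 113070
Sum of weights = 888 + 1196 + 684 + 476 + 1367 = 4611
Weighted mean = 113070 / 4611 = 24.521796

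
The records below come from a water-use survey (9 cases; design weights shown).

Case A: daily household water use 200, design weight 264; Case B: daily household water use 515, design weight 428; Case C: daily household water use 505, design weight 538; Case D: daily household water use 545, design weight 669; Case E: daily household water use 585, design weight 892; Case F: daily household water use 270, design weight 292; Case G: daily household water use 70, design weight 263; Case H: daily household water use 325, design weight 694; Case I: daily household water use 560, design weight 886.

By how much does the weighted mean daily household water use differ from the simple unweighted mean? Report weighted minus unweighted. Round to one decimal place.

Unweighted sum = 200 + 515 + 505 + 545 + 585 + 270 + 70 + 325 + 560 = 3575
Unweighted mean = 3575 / 9 = 397.22222
Weighted sum = 200×264 + 515×428 + 505×538 + 545×669 + 585×892 + 270×292 + 70×263 + 325×694 + 560×886
  = 52800 + 220420 + 271690 + 364605 + 521820 + 78840 + 18410 + 225550 + 496160 = 2250295
Sum of weights = 4926
Weighted mean = 2250295 / 4926 = 456.81994
Difference (weighted minus unweighted) = 59.597713

59.6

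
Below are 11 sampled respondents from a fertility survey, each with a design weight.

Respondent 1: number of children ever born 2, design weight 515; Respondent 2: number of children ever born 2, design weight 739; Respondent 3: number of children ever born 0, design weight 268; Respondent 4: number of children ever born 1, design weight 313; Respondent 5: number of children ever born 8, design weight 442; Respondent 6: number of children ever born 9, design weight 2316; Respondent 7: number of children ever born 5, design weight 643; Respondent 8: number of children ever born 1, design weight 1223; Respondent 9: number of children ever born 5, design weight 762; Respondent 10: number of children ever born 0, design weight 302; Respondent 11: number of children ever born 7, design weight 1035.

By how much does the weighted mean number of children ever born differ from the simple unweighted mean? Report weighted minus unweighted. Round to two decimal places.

Unweighted sum = 40
Unweighted mean = 40 / 11 = 3.6363636
Weighted sum = 2×515 + 2×739 + 0×268 + 1×313 + 8×442 + 9×2316 + 5×643 + 1×1223 + 5×762 + 0×302 + 7×1035
  = 1030 + 1478 + 0 + 313 + 3536 + 20844 + 3215 + 1223 + 3810 + 0 + 7245 = 42694
Sum of weights = 515 + 739 + 268 + 313 + 442 + 2316 + 643 + 1223 + 762 + 302 + 1035 = 8558
Weighted mean = 42694 / 8558 = 4.9887824
Difference (weighted minus unweighted) = 1.3524188

1.35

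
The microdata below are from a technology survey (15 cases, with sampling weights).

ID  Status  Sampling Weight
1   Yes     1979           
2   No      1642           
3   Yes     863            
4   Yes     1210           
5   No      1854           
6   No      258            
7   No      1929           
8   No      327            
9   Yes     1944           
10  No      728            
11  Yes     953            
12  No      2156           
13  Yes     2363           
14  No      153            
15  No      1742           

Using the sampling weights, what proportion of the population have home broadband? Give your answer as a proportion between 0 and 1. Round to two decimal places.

Sum of weights for 'Yes' = 1979 + 863 + 1210 + 1944 + 953 + 2363 = 9312
Total weight = 20101
Weighted proportion = 9312 / 20101 = 0.46326053

0.46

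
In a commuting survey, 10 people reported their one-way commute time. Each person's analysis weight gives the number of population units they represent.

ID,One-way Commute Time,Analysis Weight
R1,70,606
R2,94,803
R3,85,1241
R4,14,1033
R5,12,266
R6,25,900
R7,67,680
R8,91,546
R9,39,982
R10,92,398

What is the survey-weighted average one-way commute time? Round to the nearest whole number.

Weighted sum = 70×606 + 94×803 + 85×1241 + 14×1033 + 12×266 + 25×900 + 67×680 + 91×546 + 39×982 + 92×398
  = 42420 + 75482 + 105485 + 14462 + 3192 + 22500 + 45560 + 49686 + 38298 + 36616 = 433701
Sum of weights = 606 + 803 + 1241 + 1033 + 266 + 900 + 680 + 546 + 982 + 398 = 7455
Weighted mean = 433701 / 7455 = 58.175855

58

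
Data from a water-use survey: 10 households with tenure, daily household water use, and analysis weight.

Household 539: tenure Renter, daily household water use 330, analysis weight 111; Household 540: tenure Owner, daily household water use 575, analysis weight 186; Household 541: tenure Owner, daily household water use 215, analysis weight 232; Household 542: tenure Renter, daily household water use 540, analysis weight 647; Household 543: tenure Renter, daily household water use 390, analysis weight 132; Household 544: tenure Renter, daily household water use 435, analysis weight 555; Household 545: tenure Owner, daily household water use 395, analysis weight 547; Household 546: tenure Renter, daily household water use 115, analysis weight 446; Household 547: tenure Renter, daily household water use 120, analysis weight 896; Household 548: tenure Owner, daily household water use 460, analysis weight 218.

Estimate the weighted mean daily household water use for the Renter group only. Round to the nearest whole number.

Renter rows: 539, 542, 543, 544, 546, 547
Weighted sum = 330×111 + 540×647 + 390×132 + 435×555 + 115×446 + 120×896
  = 837725
Sum of weights = 111 + 647 + 132 + 555 + 446 + 896 = 2787
Weighted mean = 837725 / 2787 = 300.58306

301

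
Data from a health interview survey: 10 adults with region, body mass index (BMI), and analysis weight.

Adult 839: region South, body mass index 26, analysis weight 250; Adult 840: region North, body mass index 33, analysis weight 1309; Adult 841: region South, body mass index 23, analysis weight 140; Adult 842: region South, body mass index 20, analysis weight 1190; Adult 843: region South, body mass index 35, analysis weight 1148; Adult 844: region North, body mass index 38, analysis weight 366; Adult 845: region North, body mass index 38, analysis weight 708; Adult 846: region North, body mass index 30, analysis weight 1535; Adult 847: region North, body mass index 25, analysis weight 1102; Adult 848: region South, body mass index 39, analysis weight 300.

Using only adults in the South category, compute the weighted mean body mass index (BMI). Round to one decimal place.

28.2

South rows: 839, 841, 842, 843, 848
Weighted sum = 26×250 + 23×140 + 20×1190 + 35×1148 + 39×300
  = 85400
Sum of weights = 250 + 140 + 1190 + 1148 + 300 = 3028
Weighted mean = 85400 / 3028 = 28.203435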